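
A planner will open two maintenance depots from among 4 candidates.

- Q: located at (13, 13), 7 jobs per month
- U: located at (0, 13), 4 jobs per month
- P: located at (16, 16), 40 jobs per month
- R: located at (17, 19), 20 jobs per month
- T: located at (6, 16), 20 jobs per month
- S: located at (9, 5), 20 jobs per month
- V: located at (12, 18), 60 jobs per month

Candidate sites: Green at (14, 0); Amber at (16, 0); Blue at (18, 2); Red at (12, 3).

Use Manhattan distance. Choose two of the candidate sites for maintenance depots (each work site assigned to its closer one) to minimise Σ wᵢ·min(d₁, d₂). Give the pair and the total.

{Blue, Red}, total 2545

Evaluate every pair (each demand assigned to the nearer of the two):
  {Blue, Red}: total = 2545
  {Amber, Red}: total = 2585
  {Green, Red}: total = 2645
  {Green, Blue}: total = 3086
  {Green, Amber}: total = 3126
  {Amber, Blue}: total = 3308
Best pair: {Blue, Red} with total 2545.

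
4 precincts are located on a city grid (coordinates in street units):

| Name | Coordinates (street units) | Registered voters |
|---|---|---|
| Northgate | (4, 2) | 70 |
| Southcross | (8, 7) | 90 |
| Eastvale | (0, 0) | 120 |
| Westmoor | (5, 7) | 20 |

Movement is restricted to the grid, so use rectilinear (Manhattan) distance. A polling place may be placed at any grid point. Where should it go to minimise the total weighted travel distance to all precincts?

Manhattan distance separates: Σwᵢ(|x−xᵢ|+|y−yᵢ|) = Σwᵢ|x−xᵢ| + Σwᵢ|y−yᵢ|, so x and y are optimised independently as 1-D weighted medians.
Total weight W = 300; half = 150.
x-coordinate, sorted with cumulative weight:
  x=0 (Eastvale, w=120) cum 120
  x=4 (Northgate, w=70) cum 190  ← median
  x=5 (Westmoor, w=20) cum 210
  x=8 (Southcross, w=90) cum 300
⇒ x* = 4
y-coordinate, sorted with cumulative weight:
  y=0 (Eastvale, w=120) cum 120
  y=2 (Northgate, w=70) cum 190  ← median
  y=7 (Southcross, w=90) cum 280
  y=7 (Westmoor, w=20) cum 300
⇒ y* = 2

(4, 2)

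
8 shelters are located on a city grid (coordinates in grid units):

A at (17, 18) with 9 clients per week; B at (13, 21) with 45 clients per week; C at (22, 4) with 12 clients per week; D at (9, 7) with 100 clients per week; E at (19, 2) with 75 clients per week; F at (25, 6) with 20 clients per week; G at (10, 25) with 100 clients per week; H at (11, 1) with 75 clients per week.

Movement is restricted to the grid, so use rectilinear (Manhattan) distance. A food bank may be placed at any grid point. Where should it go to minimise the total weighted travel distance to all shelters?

(11, 7)

Manhattan distance separates: Σwᵢ(|x−xᵢ|+|y−yᵢ|) = Σwᵢ|x−xᵢ| + Σwᵢ|y−yᵢ|, so x and y are optimised independently as 1-D weighted medians.
Total weight W = 436; half = 218.
x-coordinate, sorted with cumulative weight:
  x=9 (D, w=100) cum 100
  x=10 (G, w=100) cum 200
  x=11 (H, w=75) cum 275  ← median
  x=13 (B, w=45) cum 320
  x=17 (A, w=9) cum 329
  x=19 (E, w=75) cum 404
  x=22 (C, w=12) cum 416
  x=25 (F, w=20) cum 436
⇒ x* = 11
y-coordinate, sorted with cumulative weight:
  y=1 (H, w=75) cum 75
  y=2 (E, w=75) cum 150
  y=4 (C, w=12) cum 162
  y=6 (F, w=20) cum 182
  y=7 (D, w=100) cum 282  ← median
  y=18 (A, w=9) cum 291
  y=21 (B, w=45) cum 336
  y=25 (G, w=100) cum 436
⇒ y* = 7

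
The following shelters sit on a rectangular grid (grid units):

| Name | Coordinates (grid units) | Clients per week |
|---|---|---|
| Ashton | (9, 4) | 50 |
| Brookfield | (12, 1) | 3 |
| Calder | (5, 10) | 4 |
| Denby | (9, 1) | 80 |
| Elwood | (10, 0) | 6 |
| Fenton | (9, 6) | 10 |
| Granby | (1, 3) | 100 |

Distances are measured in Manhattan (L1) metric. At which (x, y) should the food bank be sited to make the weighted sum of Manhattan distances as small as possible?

(9, 3)

Manhattan distance separates: Σwᵢ(|x−xᵢ|+|y−yᵢ|) = Σwᵢ|x−xᵢ| + Σwᵢ|y−yᵢ|, so x and y are optimised independently as 1-D weighted medians.
Total weight W = 253; half = 126.5.
x-coordinate, sorted with cumulative weight:
  x=1 (Granby, w=100) cum 100
  x=5 (Calder, w=4) cum 104
  x=9 (Ashton, w=50) cum 154  ← median
  x=9 (Denby, w=80) cum 234
  x=9 (Fenton, w=10) cum 244
  x=10 (Elwood, w=6) cum 250
  x=12 (Brookfield, w=3) cum 253
⇒ x* = 9
y-coordinate, sorted with cumulative weight:
  y=0 (Elwood, w=6) cum 6
  y=1 (Brookfield, w=3) cum 9
  y=1 (Denby, w=80) cum 89
  y=3 (Granby, w=100) cum 189  ← median
  y=4 (Ashton, w=50) cum 239
  y=6 (Fenton, w=10) cum 249
  y=10 (Calder, w=4) cum 253
⇒ y* = 3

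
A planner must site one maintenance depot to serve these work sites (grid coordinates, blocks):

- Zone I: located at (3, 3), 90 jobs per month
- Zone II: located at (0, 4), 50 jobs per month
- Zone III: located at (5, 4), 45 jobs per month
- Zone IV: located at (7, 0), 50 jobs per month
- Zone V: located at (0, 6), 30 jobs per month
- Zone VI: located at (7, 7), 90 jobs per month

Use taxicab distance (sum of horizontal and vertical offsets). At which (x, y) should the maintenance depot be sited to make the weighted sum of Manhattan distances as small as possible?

Manhattan distance separates: Σwᵢ(|x−xᵢ|+|y−yᵢ|) = Σwᵢ|x−xᵢ| + Σwᵢ|y−yᵢ|, so x and y are optimised independently as 1-D weighted medians.
Total weight W = 355; half = 177.5.
x-coordinate, sorted with cumulative weight:
  x=0 (Zone II, w=50) cum 50
  x=0 (Zone V, w=30) cum 80
  x=3 (Zone I, w=90) cum 170
  x=5 (Zone III, w=45) cum 215  ← median
  x=7 (Zone IV, w=50) cum 265
  x=7 (Zone VI, w=90) cum 355
⇒ x* = 5
y-coordinate, sorted with cumulative weight:
  y=0 (Zone IV, w=50) cum 50
  y=3 (Zone I, w=90) cum 140
  y=4 (Zone II, w=50) cum 190  ← median
  y=4 (Zone III, w=45) cum 235
  y=6 (Zone V, w=30) cum 265
  y=7 (Zone VI, w=90) cum 355
⇒ y* = 4

(5, 4)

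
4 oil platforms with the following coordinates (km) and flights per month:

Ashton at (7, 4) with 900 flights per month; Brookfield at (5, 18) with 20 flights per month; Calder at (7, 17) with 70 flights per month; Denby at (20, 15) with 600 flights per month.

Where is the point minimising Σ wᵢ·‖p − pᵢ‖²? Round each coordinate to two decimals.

(11.88, 8.90)

The minimiser of Σwᵢ‖p−pᵢ‖² is the weighted centroid p* = (Σwᵢpᵢ)/(Σwᵢ).
Σwᵢ = 1590.
Σwᵢxᵢ = 900·7 + 20·5 + 70·7 + 600·20 = 18890.
Σwᵢyᵢ = 900·4 + 20·18 + 70·17 + 600·15 = 14150.
x* = 18890/1590 = 11.88, y* = 14150/1590 = 8.90.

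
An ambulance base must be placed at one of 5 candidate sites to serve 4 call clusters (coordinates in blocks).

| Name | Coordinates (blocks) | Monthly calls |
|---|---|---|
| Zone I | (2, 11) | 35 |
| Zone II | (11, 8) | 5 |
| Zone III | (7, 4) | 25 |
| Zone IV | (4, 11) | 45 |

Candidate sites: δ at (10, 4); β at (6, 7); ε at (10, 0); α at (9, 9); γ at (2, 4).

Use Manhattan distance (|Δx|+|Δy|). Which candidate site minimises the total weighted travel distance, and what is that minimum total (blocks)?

β, total 680 blocks

Total weighted distance at each candidate:
  δ (10, 4): total = 1210
  β (6, 7): total = 680
  ε (10, 0): total = 1650
  α (9, 9): total = 820
  γ (2, 4): total = 840
Minimum is at β with total 680 blocks.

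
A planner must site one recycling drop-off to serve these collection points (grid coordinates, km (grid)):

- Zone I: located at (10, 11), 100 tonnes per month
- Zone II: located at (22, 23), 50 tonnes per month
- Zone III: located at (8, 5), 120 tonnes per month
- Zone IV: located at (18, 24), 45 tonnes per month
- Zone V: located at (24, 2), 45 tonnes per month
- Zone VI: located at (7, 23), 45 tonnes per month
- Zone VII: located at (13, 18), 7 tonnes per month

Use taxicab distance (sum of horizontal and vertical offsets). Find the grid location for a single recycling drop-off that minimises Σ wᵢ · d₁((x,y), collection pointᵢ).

(10, 11)

Manhattan distance separates: Σwᵢ(|x−xᵢ|+|y−yᵢ|) = Σwᵢ|x−xᵢ| + Σwᵢ|y−yᵢ|, so x and y are optimised independently as 1-D weighted medians.
Total weight W = 412; half = 206.
x-coordinate, sorted with cumulative weight:
  x=7 (Zone VI, w=45) cum 45
  x=8 (Zone III, w=120) cum 165
  x=10 (Zone I, w=100) cum 265  ← median
  x=13 (Zone VII, w=7) cum 272
  x=18 (Zone IV, w=45) cum 317
  x=22 (Zone II, w=50) cum 367
  x=24 (Zone V, w=45) cum 412
⇒ x* = 10
y-coordinate, sorted with cumulative weight:
  y=2 (Zone V, w=45) cum 45
  y=5 (Zone III, w=120) cum 165
  y=11 (Zone I, w=100) cum 265  ← median
  y=18 (Zone VII, w=7) cum 272
  y=23 (Zone II, w=50) cum 322
  y=23 (Zone VI, w=45) cum 367
  y=24 (Zone IV, w=45) cum 412
⇒ y* = 11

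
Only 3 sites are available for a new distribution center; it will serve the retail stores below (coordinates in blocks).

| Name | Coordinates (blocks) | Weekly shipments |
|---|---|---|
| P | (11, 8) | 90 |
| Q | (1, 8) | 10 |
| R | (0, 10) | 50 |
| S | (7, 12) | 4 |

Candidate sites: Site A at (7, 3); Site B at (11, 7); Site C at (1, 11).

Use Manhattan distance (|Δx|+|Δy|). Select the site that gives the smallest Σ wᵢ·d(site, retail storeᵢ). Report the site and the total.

Site B, total 936 blocks

Total weighted distance at each candidate:
  Site A (7, 3): total = 1656
  Site B (11, 7): total = 936
  Site C (1, 11): total = 1328
Minimum is at Site B with total 936 blocks.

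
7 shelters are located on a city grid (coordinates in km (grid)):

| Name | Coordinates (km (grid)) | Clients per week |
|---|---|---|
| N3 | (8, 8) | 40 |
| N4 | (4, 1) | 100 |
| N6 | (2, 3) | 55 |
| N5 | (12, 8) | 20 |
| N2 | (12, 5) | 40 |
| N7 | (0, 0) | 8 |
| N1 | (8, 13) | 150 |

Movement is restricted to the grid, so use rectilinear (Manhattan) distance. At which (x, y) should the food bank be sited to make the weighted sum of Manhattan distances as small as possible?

Manhattan distance separates: Σwᵢ(|x−xᵢ|+|y−yᵢ|) = Σwᵢ|x−xᵢ| + Σwᵢ|y−yᵢ|, so x and y are optimised independently as 1-D weighted medians.
Total weight W = 413; half = 206.5.
x-coordinate, sorted with cumulative weight:
  x=0 (N7, w=8) cum 8
  x=2 (N6, w=55) cum 63
  x=4 (N4, w=100) cum 163
  x=8 (N3, w=40) cum 203
  x=8 (N1, w=150) cum 353  ← median
  x=12 (N5, w=20) cum 373
  x=12 (N2, w=40) cum 413
⇒ x* = 8
y-coordinate, sorted with cumulative weight:
  y=0 (N7, w=8) cum 8
  y=1 (N4, w=100) cum 108
  y=3 (N6, w=55) cum 163
  y=5 (N2, w=40) cum 203
  y=8 (N3, w=40) cum 243  ← median
  y=8 (N5, w=20) cum 263
  y=13 (N1, w=150) cum 413
⇒ y* = 8

(8, 8)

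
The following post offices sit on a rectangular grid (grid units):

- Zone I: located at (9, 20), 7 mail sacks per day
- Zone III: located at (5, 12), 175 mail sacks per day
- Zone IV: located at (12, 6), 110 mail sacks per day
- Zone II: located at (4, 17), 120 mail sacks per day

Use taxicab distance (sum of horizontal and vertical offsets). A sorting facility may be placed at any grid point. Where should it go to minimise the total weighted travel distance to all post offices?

(5, 12)

Manhattan distance separates: Σwᵢ(|x−xᵢ|+|y−yᵢ|) = Σwᵢ|x−xᵢ| + Σwᵢ|y−yᵢ|, so x and y are optimised independently as 1-D weighted medians.
Total weight W = 412; half = 206.
x-coordinate, sorted with cumulative weight:
  x=4 (Zone II, w=120) cum 120
  x=5 (Zone III, w=175) cum 295  ← median
  x=9 (Zone I, w=7) cum 302
  x=12 (Zone IV, w=110) cum 412
⇒ x* = 5
y-coordinate, sorted with cumulative weight:
  y=6 (Zone IV, w=110) cum 110
  y=12 (Zone III, w=175) cum 285  ← median
  y=17 (Zone II, w=120) cum 405
  y=20 (Zone I, w=7) cum 412
⇒ y* = 12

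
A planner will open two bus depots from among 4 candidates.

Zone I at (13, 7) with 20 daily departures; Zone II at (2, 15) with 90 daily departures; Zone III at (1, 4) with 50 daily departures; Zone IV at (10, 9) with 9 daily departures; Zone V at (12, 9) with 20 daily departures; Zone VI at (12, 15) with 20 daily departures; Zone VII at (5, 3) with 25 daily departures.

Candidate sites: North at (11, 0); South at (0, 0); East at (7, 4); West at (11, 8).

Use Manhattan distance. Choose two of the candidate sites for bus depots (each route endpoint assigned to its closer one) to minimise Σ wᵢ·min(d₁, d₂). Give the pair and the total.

Evaluate every pair (each demand assigned to the nearer of the two):
  {East, West}: total = 2093
  {South, West}: total = 2168
  {South, East}: total = 2537
  {North, East}: total = 2587
  {North, West}: total = 2643
  {North, South}: total = 2770
Best pair: {East, West} with total 2093.

{East, West}, total 2093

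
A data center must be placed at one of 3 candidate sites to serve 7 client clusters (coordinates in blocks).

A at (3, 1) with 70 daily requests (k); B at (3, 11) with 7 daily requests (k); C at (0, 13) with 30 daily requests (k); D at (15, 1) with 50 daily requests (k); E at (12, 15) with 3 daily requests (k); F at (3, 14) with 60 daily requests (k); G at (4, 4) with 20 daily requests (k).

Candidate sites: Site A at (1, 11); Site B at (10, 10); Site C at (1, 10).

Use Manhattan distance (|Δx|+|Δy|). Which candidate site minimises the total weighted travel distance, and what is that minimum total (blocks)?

Site C, total 2649 blocks

Total weighted distance at each candidate:
  Site A (1, 11): total = 2689
  Site B (10, 10): total = 3187
  Site C (1, 10): total = 2649
Minimum is at Site C with total 2649 blocks.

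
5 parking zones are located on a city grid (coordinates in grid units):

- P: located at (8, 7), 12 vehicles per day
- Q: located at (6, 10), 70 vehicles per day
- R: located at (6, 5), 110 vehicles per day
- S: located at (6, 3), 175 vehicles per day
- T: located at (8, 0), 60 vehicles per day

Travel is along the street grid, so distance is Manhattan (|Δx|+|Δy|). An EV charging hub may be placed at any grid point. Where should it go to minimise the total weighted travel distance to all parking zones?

(6, 3)

Manhattan distance separates: Σwᵢ(|x−xᵢ|+|y−yᵢ|) = Σwᵢ|x−xᵢ| + Σwᵢ|y−yᵢ|, so x and y are optimised independently as 1-D weighted medians.
Total weight W = 427; half = 213.5.
x-coordinate, sorted with cumulative weight:
  x=6 (Q, w=70) cum 70
  x=6 (R, w=110) cum 180
  x=6 (S, w=175) cum 355  ← median
  x=8 (P, w=12) cum 367
  x=8 (T, w=60) cum 427
⇒ x* = 6
y-coordinate, sorted with cumulative weight:
  y=0 (T, w=60) cum 60
  y=3 (S, w=175) cum 235  ← median
  y=5 (R, w=110) cum 345
  y=7 (P, w=12) cum 357
  y=10 (Q, w=70) cum 427
⇒ y* = 3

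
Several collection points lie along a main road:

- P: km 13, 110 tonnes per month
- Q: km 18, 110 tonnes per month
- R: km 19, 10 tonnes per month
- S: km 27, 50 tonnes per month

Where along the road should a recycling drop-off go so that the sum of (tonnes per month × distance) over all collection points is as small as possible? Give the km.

For a sum of weighted absolute distances on a line, the optimum is the weighted median (not the mean). Total weight W = 280; half-weight = 140.
Sort by position and accumulate weight:
  km 13 (P, w=110) → cum 110
  km 18 (Q, w=110) → cum 220  ≥ 140 → median here
  km 19 (R, w=10) → cum 230
  km 27 (S, w=50) → cum 280
Optimal location: km 18.

x = 18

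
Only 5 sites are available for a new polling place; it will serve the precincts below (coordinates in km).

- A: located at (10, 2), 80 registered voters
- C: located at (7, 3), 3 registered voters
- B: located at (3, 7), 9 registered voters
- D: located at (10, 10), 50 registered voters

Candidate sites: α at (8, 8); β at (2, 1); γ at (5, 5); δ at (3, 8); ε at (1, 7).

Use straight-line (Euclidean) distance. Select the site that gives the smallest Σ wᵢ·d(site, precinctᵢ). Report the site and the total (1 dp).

α, total 708.6 km

Total weighted distance at each candidate:
  α (8, 8): total = 708.6
  β (2, 1): total = 1318.0
  γ (5, 5): total = 854.0
  δ (3, 8): total = 1129.8
  ε (1, 7): total = 1337.6
Minimum is at α with total 708.6 km.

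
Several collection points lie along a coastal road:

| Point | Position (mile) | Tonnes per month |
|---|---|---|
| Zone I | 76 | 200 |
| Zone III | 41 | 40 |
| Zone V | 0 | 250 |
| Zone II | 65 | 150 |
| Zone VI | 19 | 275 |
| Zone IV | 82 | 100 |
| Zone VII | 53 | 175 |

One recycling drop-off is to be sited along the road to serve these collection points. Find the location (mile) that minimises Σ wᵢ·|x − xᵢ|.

x = 53

For a sum of weighted absolute distances on a line, the optimum is the weighted median (not the mean). Total weight W = 1190; half-weight = 595.
Sort by position and accumulate weight:
  mile 0 (Zone V, w=250) → cum 250
  mile 19 (Zone VI, w=275) → cum 525
  mile 41 (Zone III, w=40) → cum 565
  mile 53 (Zone VII, w=175) → cum 740  ≥ 595 → median here
  mile 65 (Zone II, w=150) → cum 890
  mile 76 (Zone I, w=200) → cum 1090
  mile 82 (Zone IV, w=100) → cum 1190
Optimal location: mile 53.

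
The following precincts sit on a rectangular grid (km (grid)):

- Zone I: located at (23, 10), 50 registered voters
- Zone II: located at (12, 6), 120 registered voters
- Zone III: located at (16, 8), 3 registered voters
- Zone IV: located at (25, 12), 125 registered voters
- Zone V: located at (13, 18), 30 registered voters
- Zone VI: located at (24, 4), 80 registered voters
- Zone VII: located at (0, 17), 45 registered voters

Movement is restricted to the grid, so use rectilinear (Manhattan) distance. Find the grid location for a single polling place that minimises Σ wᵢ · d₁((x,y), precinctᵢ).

Manhattan distance separates: Σwᵢ(|x−xᵢ|+|y−yᵢ|) = Σwᵢ|x−xᵢ| + Σwᵢ|y−yᵢ|, so x and y are optimised independently as 1-D weighted medians.
Total weight W = 453; half = 226.5.
x-coordinate, sorted with cumulative weight:
  x=0 (Zone VII, w=45) cum 45
  x=12 (Zone II, w=120) cum 165
  x=13 (Zone V, w=30) cum 195
  x=16 (Zone III, w=3) cum 198
  x=23 (Zone I, w=50) cum 248  ← median
  x=24 (Zone VI, w=80) cum 328
  x=25 (Zone IV, w=125) cum 453
⇒ x* = 23
y-coordinate, sorted with cumulative weight:
  y=4 (Zone VI, w=80) cum 80
  y=6 (Zone II, w=120) cum 200
  y=8 (Zone III, w=3) cum 203
  y=10 (Zone I, w=50) cum 253  ← median
  y=12 (Zone IV, w=125) cum 378
  y=17 (Zone VII, w=45) cum 423
  y=18 (Zone V, w=30) cum 453
⇒ y* = 10

(23, 10)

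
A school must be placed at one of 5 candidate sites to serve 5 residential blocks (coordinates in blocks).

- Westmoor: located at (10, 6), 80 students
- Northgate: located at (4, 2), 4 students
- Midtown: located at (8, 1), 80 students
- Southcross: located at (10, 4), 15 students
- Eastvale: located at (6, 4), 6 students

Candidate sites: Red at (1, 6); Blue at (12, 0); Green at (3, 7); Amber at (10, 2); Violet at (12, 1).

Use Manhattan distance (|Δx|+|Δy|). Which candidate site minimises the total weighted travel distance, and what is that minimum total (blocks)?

Amber, total 650 blocks

Total weighted distance at each candidate:
  Red (1, 6): total = 1915
  Blue (12, 0): total = 1230
  Green (3, 7): total = 1730
  Amber (10, 2): total = 650
  Violet (12, 1): total = 1045
Minimum is at Amber with total 650 blocks.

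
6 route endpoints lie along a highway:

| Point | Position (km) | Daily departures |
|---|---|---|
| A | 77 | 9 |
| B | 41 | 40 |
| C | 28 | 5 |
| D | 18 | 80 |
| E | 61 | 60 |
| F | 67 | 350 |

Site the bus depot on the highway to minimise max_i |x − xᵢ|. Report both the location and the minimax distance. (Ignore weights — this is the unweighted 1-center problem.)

location 47.5, max distance 29.5

The 1-center on a line is the midpoint of the two extreme points: leftmost at 18, rightmost at 77.
Optimal location = (18 + 77)/2 = 47.5; maximum distance = (77 − 18)/2 = 29.5.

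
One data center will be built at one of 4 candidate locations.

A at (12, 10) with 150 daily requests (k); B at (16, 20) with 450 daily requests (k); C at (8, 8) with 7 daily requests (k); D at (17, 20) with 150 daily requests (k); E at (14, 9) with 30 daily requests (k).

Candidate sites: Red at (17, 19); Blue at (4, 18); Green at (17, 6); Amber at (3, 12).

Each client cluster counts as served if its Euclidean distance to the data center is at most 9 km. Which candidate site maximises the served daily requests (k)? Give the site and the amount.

Red, covering 600

Coverage radius r = 9 km; a point is covered iff (Δx)²+(Δy)² ≤ 9² = 81.
  Red (17, 19): covers {B, D} → 600
  Blue (4, 18): covers {none} → 0
  Green (17, 6): covers {A, E} → 180
  Amber (3, 12): covers {C} → 7
Maximum coverage at Red: 600 daily requests (k).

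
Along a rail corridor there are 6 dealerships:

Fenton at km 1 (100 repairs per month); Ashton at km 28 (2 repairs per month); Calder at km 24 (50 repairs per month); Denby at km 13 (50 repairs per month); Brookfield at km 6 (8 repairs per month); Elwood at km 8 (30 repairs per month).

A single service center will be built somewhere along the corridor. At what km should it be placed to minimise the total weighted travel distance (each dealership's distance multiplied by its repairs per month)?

x = 8

For a sum of weighted absolute distances on a line, the optimum is the weighted median (not the mean). Total weight W = 240; half-weight = 120.
Sort by position and accumulate weight:
  km 1 (Fenton, w=100) → cum 100
  km 6 (Brookfield, w=8) → cum 108
  km 8 (Elwood, w=30) → cum 138  ≥ 120 → median here
  km 13 (Denby, w=50) → cum 188
  km 24 (Calder, w=50) → cum 238
  km 28 (Ashton, w=2) → cum 240
Optimal location: km 8.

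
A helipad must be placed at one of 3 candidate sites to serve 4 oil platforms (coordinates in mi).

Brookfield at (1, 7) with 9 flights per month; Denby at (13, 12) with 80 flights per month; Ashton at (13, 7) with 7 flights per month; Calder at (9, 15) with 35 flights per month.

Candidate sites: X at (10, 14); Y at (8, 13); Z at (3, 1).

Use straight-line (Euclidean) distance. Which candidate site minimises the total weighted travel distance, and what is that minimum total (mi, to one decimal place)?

Total weighted distance at each candidate:
  X (10, 14): total = 493.9
  Y (8, 13): total = 623.8
  Z (3, 1): total = 1860.9
Minimum is at X with total 493.9 mi.

X, total 493.9 mi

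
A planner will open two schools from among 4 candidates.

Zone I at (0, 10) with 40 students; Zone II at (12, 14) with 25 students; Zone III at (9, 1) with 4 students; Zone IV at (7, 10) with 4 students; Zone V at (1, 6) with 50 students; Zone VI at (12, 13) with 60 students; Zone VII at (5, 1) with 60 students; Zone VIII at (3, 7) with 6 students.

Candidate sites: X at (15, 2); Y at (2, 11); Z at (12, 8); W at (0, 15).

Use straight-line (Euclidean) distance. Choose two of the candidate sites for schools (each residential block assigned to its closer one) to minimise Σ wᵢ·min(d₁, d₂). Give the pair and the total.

{Y, Z}, total 1464.0

Evaluate every pair (each demand assigned to the nearer of the two):
  {Y, Z}: total = 1464.0
  {Z, W}: total = 1800.0
  {X, Y}: total = 1889.7
  {Y, W}: total = 1937.7
  {X, Z}: total = 2189.8
  {X, W}: total = 2350.9
Best pair: {Y, Z} with total 1464.0.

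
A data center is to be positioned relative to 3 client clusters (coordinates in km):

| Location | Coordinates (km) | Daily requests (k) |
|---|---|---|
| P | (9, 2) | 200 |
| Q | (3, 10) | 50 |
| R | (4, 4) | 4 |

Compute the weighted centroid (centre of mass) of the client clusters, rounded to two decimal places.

The minimiser of Σwᵢ‖p−pᵢ‖² is the weighted centroid p* = (Σwᵢpᵢ)/(Σwᵢ).
Σwᵢ = 254.
Σwᵢxᵢ = 200·9 + 50·3 + 4·4 = 1966.
Σwᵢyᵢ = 200·2 + 50·10 + 4·4 = 916.
x* = 1966/254 = 7.74, y* = 916/254 = 3.61.

(7.74, 3.61)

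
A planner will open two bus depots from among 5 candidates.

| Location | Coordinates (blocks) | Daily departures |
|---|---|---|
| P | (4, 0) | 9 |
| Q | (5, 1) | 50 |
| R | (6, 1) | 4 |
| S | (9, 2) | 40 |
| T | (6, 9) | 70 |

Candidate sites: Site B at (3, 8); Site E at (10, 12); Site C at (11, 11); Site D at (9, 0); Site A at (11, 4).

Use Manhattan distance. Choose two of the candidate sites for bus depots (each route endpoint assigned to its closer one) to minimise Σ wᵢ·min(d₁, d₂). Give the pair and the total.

{Site B, Site D}, total 671

Evaluate every pair (each demand assigned to the nearer of the two):
  {Site B, Site D}: total = 671
  {Site E, Site D}: total = 881
  {Site C, Site D}: total = 881
  {Site B, Site A}: total = 1003
  {Site D, Site A}: total = 1091
  {Site E, Site A}: total = 1231
  {Site C, Site A}: total = 1231
  {Site B, Site E}: total = 1291
  {Site B, Site C}: total = 1291
  {Site E, Site C}: total = 1952
Best pair: {Site B, Site D} with total 671.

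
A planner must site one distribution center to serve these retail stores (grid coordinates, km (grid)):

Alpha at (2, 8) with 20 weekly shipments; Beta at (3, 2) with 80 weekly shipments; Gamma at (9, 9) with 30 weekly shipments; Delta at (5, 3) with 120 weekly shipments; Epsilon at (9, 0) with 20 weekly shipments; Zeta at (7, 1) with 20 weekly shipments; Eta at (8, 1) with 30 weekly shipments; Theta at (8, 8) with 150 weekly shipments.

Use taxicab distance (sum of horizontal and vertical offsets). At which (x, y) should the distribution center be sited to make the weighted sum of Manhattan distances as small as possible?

(7, 3)

Manhattan distance separates: Σwᵢ(|x−xᵢ|+|y−yᵢ|) = Σwᵢ|x−xᵢ| + Σwᵢ|y−yᵢ|, so x and y are optimised independently as 1-D weighted medians.
Total weight W = 470; half = 235.
x-coordinate, sorted with cumulative weight:
  x=2 (Alpha, w=20) cum 20
  x=3 (Beta, w=80) cum 100
  x=5 (Delta, w=120) cum 220
  x=7 (Zeta, w=20) cum 240  ← median
  x=8 (Eta, w=30) cum 270
  x=8 (Theta, w=150) cum 420
  x=9 (Gamma, w=30) cum 450
  x=9 (Epsilon, w=20) cum 470
⇒ x* = 7
y-coordinate, sorted with cumulative weight:
  y=0 (Epsilon, w=20) cum 20
  y=1 (Zeta, w=20) cum 40
  y=1 (Eta, w=30) cum 70
  y=2 (Beta, w=80) cum 150
  y=3 (Delta, w=120) cum 270  ← median
  y=8 (Alpha, w=20) cum 290
  y=8 (Theta, w=150) cum 440
  y=9 (Gamma, w=30) cum 470
⇒ y* = 3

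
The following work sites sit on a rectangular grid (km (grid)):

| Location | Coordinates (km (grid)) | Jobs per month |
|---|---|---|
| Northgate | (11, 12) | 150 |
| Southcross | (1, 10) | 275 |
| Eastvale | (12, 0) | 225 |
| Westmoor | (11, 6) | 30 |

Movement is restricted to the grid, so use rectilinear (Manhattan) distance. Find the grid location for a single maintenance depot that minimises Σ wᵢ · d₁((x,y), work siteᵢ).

(11, 10)

Manhattan distance separates: Σwᵢ(|x−xᵢ|+|y−yᵢ|) = Σwᵢ|x−xᵢ| + Σwᵢ|y−yᵢ|, so x and y are optimised independently as 1-D weighted medians.
Total weight W = 680; half = 340.
x-coordinate, sorted with cumulative weight:
  x=1 (Southcross, w=275) cum 275
  x=11 (Northgate, w=150) cum 425  ← median
  x=11 (Westmoor, w=30) cum 455
  x=12 (Eastvale, w=225) cum 680
⇒ x* = 11
y-coordinate, sorted with cumulative weight:
  y=0 (Eastvale, w=225) cum 225
  y=6 (Westmoor, w=30) cum 255
  y=10 (Southcross, w=275) cum 530  ← median
  y=12 (Northgate, w=150) cum 680
⇒ y* = 10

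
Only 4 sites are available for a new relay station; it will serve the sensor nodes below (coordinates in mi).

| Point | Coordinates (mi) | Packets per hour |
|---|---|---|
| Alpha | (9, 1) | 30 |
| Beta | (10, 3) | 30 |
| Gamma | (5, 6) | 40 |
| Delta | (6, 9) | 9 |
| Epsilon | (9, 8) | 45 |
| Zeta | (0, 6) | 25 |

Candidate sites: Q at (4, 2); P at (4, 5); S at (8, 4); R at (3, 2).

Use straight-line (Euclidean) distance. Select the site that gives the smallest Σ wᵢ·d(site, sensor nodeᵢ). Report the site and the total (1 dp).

Total weighted distance at each candidate:
  Q (4, 2): total = 1058.8
  P (4, 5): total = 844.1
  S (8, 4): total = 746.3
  R (3, 2): total = 1148.9
Minimum is at S with total 746.3 mi.

S, total 746.3 mi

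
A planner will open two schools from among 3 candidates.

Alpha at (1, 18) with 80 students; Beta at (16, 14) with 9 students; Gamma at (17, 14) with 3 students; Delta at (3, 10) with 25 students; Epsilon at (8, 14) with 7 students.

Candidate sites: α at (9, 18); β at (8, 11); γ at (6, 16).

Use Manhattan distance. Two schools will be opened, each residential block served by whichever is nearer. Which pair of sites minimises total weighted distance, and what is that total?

Evaluate every pair (each demand assigned to the nearer of the two):
  {β, γ}: total = 866
  {α, β}: total = 946
  {α, γ}: total = 948
Best pair: {β, γ} with total 866.

{β, γ}, total 866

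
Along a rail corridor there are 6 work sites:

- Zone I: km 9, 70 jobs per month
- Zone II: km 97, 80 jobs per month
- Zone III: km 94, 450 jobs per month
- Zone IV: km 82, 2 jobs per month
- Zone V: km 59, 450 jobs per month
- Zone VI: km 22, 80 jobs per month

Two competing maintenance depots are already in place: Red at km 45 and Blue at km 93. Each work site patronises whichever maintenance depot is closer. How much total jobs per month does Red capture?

The indifferent point is the midpoint (45+93)/2 = 69; work sites left of it (closer to Red at 45) go to Red, those right go to Blue.
  Zone I at 9 (w=70) → Red
  Zone VI at 22 (w=80) → Red
  Zone V at 59 (w=450) → Red
  Zone IV at 82 (w=2) → Blue
  Zone III at 94 (w=450) → Blue
  Zone II at 97 (w=80) → Blue
Red captures 600; Blue captures 532.

600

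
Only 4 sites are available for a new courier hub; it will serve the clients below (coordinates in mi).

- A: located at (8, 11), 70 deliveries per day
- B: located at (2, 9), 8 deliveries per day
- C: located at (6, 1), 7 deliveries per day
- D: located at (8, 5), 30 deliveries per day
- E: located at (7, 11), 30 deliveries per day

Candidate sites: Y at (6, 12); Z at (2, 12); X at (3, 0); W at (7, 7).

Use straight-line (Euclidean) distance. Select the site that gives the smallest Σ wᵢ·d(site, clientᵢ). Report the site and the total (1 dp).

Total weighted distance at each candidate:
  Y (6, 12): total = 534.4
  Z (2, 12): total = 961.3
  X (3, 0): total = 1503.7
  W (7, 7): total = 561.4
Minimum is at Y with total 534.4 mi.

Y, total 534.4 mi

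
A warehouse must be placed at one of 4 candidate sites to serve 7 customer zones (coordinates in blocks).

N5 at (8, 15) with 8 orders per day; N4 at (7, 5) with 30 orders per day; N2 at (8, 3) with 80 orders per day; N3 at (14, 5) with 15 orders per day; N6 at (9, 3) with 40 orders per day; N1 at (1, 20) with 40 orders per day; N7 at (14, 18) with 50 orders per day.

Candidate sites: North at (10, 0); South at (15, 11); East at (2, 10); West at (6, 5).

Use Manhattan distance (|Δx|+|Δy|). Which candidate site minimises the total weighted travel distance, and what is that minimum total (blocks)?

Total weighted distance at each candidate:
  North (10, 0): total = 3331
  South (15, 11): total = 3693
  East (2, 10): total = 3683
  West (6, 5): total = 2616
Minimum is at West with total 2616 blocks.

West, total 2616 blocks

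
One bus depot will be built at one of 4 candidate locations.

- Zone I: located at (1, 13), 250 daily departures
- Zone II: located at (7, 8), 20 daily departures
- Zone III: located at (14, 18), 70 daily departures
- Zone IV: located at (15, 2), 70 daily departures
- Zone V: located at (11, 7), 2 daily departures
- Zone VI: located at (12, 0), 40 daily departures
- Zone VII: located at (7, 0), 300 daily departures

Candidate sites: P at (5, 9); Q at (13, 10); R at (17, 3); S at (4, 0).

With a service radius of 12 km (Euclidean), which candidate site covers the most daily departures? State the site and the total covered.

P, covering 612

Coverage radius r = 12 km; a point is covered iff (Δx)²+(Δy)² ≤ 12² = 144.
  P (5, 9): covers {Zone I, Zone II, Zone V, Zone VI, Zone VII} → 612
  Q (13, 10): covers {Zone II, Zone III, Zone IV, Zone V, Zone VI, Zone VII} → 502
  R (17, 3): covers {Zone II, Zone IV, Zone V, Zone VI, Zone VII} → 432
  S (4, 0): covers {Zone II, Zone IV, Zone V, Zone VI, Zone VII} → 432
Maximum coverage at P: 612 daily departures.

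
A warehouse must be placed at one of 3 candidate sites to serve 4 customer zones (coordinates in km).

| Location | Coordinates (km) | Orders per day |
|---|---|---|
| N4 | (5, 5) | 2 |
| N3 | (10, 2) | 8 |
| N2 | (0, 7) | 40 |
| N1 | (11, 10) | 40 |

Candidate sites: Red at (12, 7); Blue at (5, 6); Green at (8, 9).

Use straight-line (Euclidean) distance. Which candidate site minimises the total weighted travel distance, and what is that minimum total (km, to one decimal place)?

Green, total 524.6 km

Total weighted distance at each candidate:
  Red (12, 7): total = 664.1
  Blue (5, 6): total = 545.6
  Green (8, 9): total = 524.6
Minimum is at Green with total 524.6 km.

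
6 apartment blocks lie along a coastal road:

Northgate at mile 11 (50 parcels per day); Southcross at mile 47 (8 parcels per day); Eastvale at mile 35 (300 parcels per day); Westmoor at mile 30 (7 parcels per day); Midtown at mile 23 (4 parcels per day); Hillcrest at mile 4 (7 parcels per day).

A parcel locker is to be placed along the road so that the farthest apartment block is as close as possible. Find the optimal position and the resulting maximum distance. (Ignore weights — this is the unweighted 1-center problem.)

location 25.5, max distance 21.5

The 1-center on a line is the midpoint of the two extreme points: leftmost at 4, rightmost at 47.
Optimal location = (4 + 47)/2 = 25.5; maximum distance = (47 − 4)/2 = 21.5.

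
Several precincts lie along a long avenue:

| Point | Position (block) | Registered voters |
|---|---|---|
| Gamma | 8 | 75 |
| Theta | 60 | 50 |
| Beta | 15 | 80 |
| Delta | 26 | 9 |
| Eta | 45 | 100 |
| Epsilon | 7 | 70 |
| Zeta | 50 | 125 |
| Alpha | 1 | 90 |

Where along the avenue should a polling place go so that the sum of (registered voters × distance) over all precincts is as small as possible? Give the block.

For a sum of weighted absolute distances on a line, the optimum is the weighted median (not the mean). Total weight W = 599; half-weight = 299.5.
Sort by position and accumulate weight:
  block 1 (Alpha, w=90) → cum 90
  block 7 (Epsilon, w=70) → cum 160
  block 8 (Gamma, w=75) → cum 235
  block 15 (Beta, w=80) → cum 315  ≥ 299.5 → median here
  block 26 (Delta, w=9) → cum 324
  block 45 (Eta, w=100) → cum 424
  block 50 (Zeta, w=125) → cum 549
  block 60 (Theta, w=50) → cum 599
Optimal location: block 15.

x = 15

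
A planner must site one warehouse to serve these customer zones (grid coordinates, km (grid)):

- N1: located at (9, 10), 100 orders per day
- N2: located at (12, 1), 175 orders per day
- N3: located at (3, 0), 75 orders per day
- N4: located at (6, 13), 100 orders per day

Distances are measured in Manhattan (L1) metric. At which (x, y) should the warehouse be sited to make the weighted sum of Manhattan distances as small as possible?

(9, 1)

Manhattan distance separates: Σwᵢ(|x−xᵢ|+|y−yᵢ|) = Σwᵢ|x−xᵢ| + Σwᵢ|y−yᵢ|, so x and y are optimised independently as 1-D weighted medians.
Total weight W = 450; half = 225.
x-coordinate, sorted with cumulative weight:
  x=3 (N3, w=75) cum 75
  x=6 (N4, w=100) cum 175
  x=9 (N1, w=100) cum 275  ← median
  x=12 (N2, w=175) cum 450
⇒ x* = 9
y-coordinate, sorted with cumulative weight:
  y=0 (N3, w=75) cum 75
  y=1 (N2, w=175) cum 250  ← median
  y=10 (N1, w=100) cum 350
  y=13 (N4, w=100) cum 450
⇒ y* = 1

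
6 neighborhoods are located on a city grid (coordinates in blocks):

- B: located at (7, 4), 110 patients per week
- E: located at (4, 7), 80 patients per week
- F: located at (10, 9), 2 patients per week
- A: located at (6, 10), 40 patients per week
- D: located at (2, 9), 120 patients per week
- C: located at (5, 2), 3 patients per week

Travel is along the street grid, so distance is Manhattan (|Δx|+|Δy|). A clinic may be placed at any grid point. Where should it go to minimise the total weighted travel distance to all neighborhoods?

(4, 7)

Manhattan distance separates: Σwᵢ(|x−xᵢ|+|y−yᵢ|) = Σwᵢ|x−xᵢ| + Σwᵢ|y−yᵢ|, so x and y are optimised independently as 1-D weighted medians.
Total weight W = 355; half = 177.5.
x-coordinate, sorted with cumulative weight:
  x=2 (D, w=120) cum 120
  x=4 (E, w=80) cum 200  ← median
  x=5 (C, w=3) cum 203
  x=6 (A, w=40) cum 243
  x=7 (B, w=110) cum 353
  x=10 (F, w=2) cum 355
⇒ x* = 4
y-coordinate, sorted with cumulative weight:
  y=2 (C, w=3) cum 3
  y=4 (B, w=110) cum 113
  y=7 (E, w=80) cum 193  ← median
  y=9 (F, w=2) cum 195
  y=9 (D, w=120) cum 315
  y=10 (A, w=40) cum 355
⇒ y* = 7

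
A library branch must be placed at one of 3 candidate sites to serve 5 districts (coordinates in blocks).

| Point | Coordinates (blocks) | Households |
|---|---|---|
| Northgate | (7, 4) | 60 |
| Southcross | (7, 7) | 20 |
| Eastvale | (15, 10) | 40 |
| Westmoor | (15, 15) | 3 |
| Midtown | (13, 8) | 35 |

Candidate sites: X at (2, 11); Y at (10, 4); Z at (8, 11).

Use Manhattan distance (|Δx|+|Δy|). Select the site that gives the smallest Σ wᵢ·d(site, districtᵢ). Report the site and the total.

Y, total 1033 blocks

Total weighted distance at each candidate:
  X (2, 11): total = 2001
  Y (10, 4): total = 1033
  Z (8, 11): total = 1213
Minimum is at Y with total 1033 blocks.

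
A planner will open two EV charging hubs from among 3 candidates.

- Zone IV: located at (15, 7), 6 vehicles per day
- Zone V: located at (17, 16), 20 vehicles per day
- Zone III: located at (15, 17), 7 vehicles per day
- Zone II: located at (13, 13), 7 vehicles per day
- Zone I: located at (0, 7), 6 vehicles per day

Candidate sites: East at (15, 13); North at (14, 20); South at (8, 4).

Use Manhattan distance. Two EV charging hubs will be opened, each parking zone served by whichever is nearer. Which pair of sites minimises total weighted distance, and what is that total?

{East, South}, total 244

Evaluate every pair (each demand assigned to the nearer of the two):
  {East, South}: total = 244
  {East, North}: total = 304
  {North, South}: total = 350
Best pair: {East, South} with total 244.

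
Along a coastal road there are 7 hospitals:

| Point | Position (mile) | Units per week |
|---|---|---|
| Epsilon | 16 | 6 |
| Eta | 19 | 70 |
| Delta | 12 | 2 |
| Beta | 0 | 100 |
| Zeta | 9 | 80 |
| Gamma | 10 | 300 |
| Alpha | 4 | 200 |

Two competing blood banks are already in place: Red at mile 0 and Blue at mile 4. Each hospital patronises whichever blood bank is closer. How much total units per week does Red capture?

The indifferent point is the midpoint (0+4)/2 = 2; hospitals left of it (closer to Red at 0) go to Red, those right go to Blue.
  Beta at 0 (w=100) → Red
  Alpha at 4 (w=200) → Blue
  Zeta at 9 (w=80) → Blue
  Gamma at 10 (w=300) → Blue
  Delta at 12 (w=2) → Blue
  Epsilon at 16 (w=6) → Blue
  Eta at 19 (w=70) → Blue
Red captures 100; Blue captures 658.

100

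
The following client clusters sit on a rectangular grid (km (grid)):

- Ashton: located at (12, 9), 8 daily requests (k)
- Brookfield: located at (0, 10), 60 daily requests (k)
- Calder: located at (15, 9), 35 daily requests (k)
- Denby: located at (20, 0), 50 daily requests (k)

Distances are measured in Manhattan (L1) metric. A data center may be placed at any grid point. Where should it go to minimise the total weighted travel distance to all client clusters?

Manhattan distance separates: Σwᵢ(|x−xᵢ|+|y−yᵢ|) = Σwᵢ|x−xᵢ| + Σwᵢ|y−yᵢ|, so x and y are optimised independently as 1-D weighted medians.
Total weight W = 153; half = 76.5.
x-coordinate, sorted with cumulative weight:
  x=0 (Brookfield, w=60) cum 60
  x=12 (Ashton, w=8) cum 68
  x=15 (Calder, w=35) cum 103  ← median
  x=20 (Denby, w=50) cum 153
⇒ x* = 15
y-coordinate, sorted with cumulative weight:
  y=0 (Denby, w=50) cum 50
  y=9 (Ashton, w=8) cum 58
  y=9 (Calder, w=35) cum 93  ← median
  y=10 (Brookfield, w=60) cum 153
⇒ y* = 9

(15, 9)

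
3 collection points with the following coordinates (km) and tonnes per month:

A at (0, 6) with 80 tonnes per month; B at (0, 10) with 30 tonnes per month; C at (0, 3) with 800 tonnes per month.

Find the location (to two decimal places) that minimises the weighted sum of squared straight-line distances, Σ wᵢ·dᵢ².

(0.00, 3.49)

The minimiser of Σwᵢ‖p−pᵢ‖² is the weighted centroid p* = (Σwᵢpᵢ)/(Σwᵢ).
Σwᵢ = 910.
Σwᵢxᵢ = 80·0 + 30·0 + 800·0 = 0.
Σwᵢyᵢ = 80·6 + 30·10 + 800·3 = 3180.
x* = 0/910 = 0.00, y* = 3180/910 = 3.49.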